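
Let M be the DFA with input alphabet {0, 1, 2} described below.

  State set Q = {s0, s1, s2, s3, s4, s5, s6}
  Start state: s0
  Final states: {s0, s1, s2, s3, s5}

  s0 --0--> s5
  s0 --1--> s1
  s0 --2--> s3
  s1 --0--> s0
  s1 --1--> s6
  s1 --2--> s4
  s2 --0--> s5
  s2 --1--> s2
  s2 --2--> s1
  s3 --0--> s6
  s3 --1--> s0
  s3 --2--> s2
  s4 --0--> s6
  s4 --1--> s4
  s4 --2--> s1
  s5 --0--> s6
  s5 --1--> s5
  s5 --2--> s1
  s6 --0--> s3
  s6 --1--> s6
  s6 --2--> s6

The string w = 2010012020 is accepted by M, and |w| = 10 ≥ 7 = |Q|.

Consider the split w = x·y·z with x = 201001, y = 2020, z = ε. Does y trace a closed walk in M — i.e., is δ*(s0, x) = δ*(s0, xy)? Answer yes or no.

State sequence: s0 -2-> s3 -0-> s6 -1-> s6 -0-> s3 -0-> s6 -1-> s6 -2-> s6 -0-> s3 -2-> s2 -0-> s5

After x (step 6): s6. After xy (step 10): s5.
They differ (s6 ≠ s5), so y is not a cycle from the state after x; this split is not the one the pumping-lemma construction produces, and pumping y need not keep the string in L(M).

no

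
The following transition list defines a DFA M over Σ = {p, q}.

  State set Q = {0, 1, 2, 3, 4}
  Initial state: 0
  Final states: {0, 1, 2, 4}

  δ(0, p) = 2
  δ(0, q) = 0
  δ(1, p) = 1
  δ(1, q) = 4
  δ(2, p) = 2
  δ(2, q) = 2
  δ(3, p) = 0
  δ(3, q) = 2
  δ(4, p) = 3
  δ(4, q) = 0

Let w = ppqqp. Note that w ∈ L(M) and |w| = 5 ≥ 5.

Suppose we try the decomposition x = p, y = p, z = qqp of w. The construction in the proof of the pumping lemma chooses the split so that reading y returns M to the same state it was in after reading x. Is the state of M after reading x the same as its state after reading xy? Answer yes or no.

Run of M on the first 2 characters of w = p p:
  step 0: 0  (start)
  step 1: 2  (read p: 0→2)
  step 2: 2  (read p: 2→2)

After x (step 1): 2. After xy (step 2): 2.
They match, so y = p drives M around a cycle from 2 back to itself; pumping y any number of times keeps M in 2 before reading z, and xyⁱz ∈ L(M) for every i ≥ 0.

yes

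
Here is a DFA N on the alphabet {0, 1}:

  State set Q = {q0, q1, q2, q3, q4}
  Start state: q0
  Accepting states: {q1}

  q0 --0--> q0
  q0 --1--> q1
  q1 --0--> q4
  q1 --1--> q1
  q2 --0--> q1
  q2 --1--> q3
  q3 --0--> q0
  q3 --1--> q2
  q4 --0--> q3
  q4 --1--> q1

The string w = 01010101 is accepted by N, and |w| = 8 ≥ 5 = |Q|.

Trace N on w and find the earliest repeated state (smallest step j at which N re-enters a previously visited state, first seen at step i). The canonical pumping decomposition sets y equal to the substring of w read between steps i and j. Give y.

0

Run of N on w = 0 1 0 1 0 1 0 1:
  step 0: q0  (start)
  step 1: q0  (read 0: q0→q0)   ← first repeat (q0 seen earlier)
  step 2: q1  (read 1: q0→q1)
  step 3: q4  (read 0: q1→q4)
  step 4: q1  (read 1: q4→q1)
  step 5: q4  (read 0: q1→q4)
  step 6: q1  (read 1: q4→q1)
  step 7: q4  (read 0: q1→q4)
  step 8: q1  (read 1: q4→q1)

So i = 0, j = 1, giving x = w[0:0] = ε, y = w[0:1] = 0, z = w[1:8] = 1010101.
Check: |xy| = 1 ≤ 5 and |y| = 1 ≥ 1. Reading y takes N from q0 back to q0, so every xyⁱz is accepted.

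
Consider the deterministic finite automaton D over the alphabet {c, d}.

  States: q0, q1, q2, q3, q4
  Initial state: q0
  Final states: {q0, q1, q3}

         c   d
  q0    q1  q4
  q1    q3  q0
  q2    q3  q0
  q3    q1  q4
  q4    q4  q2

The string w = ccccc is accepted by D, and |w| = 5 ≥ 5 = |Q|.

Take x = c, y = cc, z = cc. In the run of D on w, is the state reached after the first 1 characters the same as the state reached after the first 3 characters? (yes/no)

yes

State sequence: q0 -c-> q1 -c-> q3 -c-> q1

After x (step 1): q1. After xy (step 3): q1.
They match, so y = cc drives D around a cycle from q1 back to itself; pumping y any number of times keeps D in q1 before reading z, and xyⁱz ∈ L(D) for every i ≥ 0.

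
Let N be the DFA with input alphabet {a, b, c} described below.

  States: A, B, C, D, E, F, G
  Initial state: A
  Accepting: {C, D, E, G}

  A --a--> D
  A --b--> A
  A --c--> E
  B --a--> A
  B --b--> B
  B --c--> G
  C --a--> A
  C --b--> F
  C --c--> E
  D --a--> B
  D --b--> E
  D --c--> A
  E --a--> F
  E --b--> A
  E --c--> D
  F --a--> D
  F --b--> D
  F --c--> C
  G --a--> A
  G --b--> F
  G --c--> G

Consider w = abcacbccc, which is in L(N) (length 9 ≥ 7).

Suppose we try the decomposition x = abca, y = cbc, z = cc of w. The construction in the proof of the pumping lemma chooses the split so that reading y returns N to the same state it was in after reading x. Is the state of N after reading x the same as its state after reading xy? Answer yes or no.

no

State sequence: A -a-> D -b-> E -c-> D -a-> B -c-> G -b-> F -c-> C

After x (step 4): B. After xy (step 7): C.
They differ (B ≠ C), so y is not a cycle from the state after x; this split is not the one the pumping-lemma construction produces, and pumping y need not keep the string in L(N).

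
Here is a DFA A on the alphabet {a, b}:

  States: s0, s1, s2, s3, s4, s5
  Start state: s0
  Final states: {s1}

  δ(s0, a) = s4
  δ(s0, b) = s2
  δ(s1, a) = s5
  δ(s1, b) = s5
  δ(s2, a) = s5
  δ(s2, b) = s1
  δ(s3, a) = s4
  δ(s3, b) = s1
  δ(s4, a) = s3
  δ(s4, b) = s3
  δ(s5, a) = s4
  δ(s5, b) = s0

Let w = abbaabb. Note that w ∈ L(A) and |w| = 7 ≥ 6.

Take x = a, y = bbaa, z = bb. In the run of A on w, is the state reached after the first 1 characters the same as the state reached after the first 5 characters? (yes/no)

State sequence: s0 -a-> s4 -b-> s3 -b-> s1 -a-> s5 -a-> s4

After x (step 1): s4. After xy (step 5): s4.
They match, so y = bbaa drives A around a cycle from s4 back to itself; pumping y any number of times keeps A in s4 before reading z, and xyⁱz ∈ L(A) for every i ≥ 0.

yes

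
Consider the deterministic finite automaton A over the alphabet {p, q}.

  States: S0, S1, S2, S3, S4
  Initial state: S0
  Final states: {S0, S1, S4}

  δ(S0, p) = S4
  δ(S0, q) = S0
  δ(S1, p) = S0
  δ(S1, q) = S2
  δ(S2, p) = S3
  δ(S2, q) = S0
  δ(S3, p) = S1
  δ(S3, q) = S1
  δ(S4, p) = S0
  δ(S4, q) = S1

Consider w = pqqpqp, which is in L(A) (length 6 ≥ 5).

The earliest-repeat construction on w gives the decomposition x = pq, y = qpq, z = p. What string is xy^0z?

pqp

xy⁰z = xz = pq·p = pqp.
Reading y = qpq takes A from S1 back to S1, so after x the machine is still in S1, and z then leads to the accepting state S0. Hence pqp ∈ L(A).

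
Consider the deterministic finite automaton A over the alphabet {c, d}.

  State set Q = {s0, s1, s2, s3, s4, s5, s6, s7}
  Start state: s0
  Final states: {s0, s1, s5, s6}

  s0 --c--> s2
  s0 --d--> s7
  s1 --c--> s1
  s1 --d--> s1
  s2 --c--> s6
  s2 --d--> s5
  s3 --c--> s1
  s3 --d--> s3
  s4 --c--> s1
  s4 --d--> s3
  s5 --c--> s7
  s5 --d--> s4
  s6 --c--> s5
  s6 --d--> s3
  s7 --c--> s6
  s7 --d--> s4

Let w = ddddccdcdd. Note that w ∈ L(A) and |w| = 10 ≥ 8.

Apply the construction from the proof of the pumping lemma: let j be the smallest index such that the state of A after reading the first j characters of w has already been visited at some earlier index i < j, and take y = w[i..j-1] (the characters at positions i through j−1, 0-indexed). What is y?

d

Run of A on w = d d d d c c d c d d:
  step 0: s0  (start)
  step 1: s7  (read d: s0→s7)
  step 2: s4  (read d: s7→s4)
  step 3: s3  (read d: s4→s3)
  step 4: s3  (read d: s3→s3)   ← first repeat (s3 seen earlier)
  step 5: s1  (read c: s3→s1)
  step 6: s1  (read c: s1→s1)
  step 7: s1  (read d: s1→s1)
  step 8: s1  (read c: s1→s1)
  step 9: s1  (read d: s1→s1)
  step 10: s1  (read d: s1→s1)

So i = 3, j = 4, giving x = w[0:3] = ddd, y = w[3:4] = d, z = w[4:10] = ccdcdd.
Check: |xy| = 4 ≤ 8 and |y| = 1 ≥ 1. Reading y takes A from s3 back to s3, so every xyⁱz is accepted.
Since A has 8 states, any run of length ≥ 8 visits 8+1 states, so by pigeonhole some state repeats within the first 8 steps — that repeat gives the pumpable loop.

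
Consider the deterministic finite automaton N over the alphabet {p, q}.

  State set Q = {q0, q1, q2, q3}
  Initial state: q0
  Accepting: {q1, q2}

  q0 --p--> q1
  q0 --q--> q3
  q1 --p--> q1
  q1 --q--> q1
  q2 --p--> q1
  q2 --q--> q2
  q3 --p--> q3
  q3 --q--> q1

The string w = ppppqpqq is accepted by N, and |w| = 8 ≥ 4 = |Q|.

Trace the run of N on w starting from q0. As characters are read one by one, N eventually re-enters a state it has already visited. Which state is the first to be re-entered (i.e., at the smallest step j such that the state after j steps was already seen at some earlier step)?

q1

Run of N on w = p p p p q p q q:
  step 0: q0  (start)
  step 1: q1  (read p: q0→q1)
  step 2: q1  (read p: q1→q1)   ← first repeat (q1 seen earlier)
  step 3: q1  (read p: q1→q1)
  step 4: q1  (read p: q1→q1)
  step 5: q1  (read q: q1→q1)
  step 6: q1  (read p: q1→q1)
  step 7: q1  (read q: q1→q1)
  step 8: q1  (read q: q1→q1)

The earliest repeat is at step j = 2: N is in q1, which it already visited at step i = 1.
With |Q| = 4, pigeonhole forces a state repeat no later than step 4; the substring read between the first and second visits to that state can be pumped.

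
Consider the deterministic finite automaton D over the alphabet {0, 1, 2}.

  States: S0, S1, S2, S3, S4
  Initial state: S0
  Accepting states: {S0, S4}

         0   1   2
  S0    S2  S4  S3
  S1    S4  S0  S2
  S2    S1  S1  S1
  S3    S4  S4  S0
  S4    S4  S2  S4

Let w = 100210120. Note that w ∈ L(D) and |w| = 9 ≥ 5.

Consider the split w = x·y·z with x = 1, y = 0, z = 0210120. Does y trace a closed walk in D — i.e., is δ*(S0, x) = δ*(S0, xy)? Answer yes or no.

yes

Run of D on the first 2 characters of w = 1 0:
  step 0: S0  (start)
  step 1: S4  (read 1: S0→S4)
  step 2: S4  (read 0: S4→S4)

After x (step 1): S4. After xy (step 2): S4.
They match, so y = 0 drives D around a cycle from S4 back to itself; pumping y any number of times keeps D in S4 before reading z, and xyⁱz ∈ L(D) for every i ≥ 0.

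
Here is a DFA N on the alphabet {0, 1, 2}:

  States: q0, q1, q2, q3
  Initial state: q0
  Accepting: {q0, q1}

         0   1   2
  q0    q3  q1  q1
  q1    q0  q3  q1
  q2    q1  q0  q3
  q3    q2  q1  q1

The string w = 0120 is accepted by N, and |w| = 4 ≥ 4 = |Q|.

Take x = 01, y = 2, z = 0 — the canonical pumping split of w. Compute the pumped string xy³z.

012220

xy^3z = 01·2·2·2·0 = 012220.
Reading y = 2 takes N from q1 back to q1, so after x·y·y·y the machine is still in q1, and z then leads to the accepting state q0. Hence 012220 ∈ L(N).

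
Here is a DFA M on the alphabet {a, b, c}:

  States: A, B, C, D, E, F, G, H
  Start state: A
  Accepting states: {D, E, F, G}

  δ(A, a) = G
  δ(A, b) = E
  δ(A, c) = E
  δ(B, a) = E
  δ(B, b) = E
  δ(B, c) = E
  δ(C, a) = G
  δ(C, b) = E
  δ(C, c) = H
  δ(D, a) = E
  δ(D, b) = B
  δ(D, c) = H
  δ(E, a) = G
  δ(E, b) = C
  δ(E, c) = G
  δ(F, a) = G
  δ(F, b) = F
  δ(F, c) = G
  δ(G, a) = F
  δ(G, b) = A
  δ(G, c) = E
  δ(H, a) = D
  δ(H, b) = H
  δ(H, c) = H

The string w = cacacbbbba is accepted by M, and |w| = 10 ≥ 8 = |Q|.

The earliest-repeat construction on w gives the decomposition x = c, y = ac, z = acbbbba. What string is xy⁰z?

cacbbbba

xy⁰z = xz = c·acbbbba = cacbbbba.
Reading y = ac takes M from E back to E, so after x the machine is still in E, and z then leads to the accepting state G. Hence cacbbbba ∈ L(M).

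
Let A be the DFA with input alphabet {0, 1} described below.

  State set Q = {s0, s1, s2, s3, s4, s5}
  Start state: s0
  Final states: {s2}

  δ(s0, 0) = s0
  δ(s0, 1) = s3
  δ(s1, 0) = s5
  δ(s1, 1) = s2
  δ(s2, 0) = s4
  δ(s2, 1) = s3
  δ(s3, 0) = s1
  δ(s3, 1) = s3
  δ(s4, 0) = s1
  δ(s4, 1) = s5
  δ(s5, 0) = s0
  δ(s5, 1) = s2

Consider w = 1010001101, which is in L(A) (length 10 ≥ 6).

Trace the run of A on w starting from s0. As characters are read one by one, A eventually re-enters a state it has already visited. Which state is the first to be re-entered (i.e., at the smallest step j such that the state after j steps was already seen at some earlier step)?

Run of A on w = 1 0 1 0 0 0 1 1 0 1:
  step 0: s0  (start)
  step 1: s3  (read 1: s0→s3)
  step 2: s1  (read 0: s3→s1)
  step 3: s2  (read 1: s1→s2)
  step 4: s4  (read 0: s2→s4)
  step 5: s1  (read 0: s4→s1)   ← first repeat (s1 seen earlier)
  step 6: s5  (read 0: s1→s5)
  step 7: s2  (read 1: s5→s2)
  step 8: s3  (read 1: s2→s3)
  step 9: s1  (read 0: s3→s1)
  step 10: s2  (read 1: s1→s2)

The earliest repeat is at step j = 5: A is in s1, which it already visited at step i = 2.
With |Q| = 6, pigeonhole forces a state repeat no later than step 6; the substring read between the first and second visits to that state can be pumped.

s1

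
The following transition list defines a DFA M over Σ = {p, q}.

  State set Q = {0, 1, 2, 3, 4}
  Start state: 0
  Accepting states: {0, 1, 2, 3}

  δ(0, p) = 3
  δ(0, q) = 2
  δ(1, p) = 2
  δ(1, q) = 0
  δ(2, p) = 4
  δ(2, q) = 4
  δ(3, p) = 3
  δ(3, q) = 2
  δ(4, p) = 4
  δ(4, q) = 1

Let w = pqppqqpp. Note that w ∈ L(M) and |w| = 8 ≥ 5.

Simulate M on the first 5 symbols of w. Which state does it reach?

1

State sequence: 0 -p-> 3 -q-> 2 -p-> 4 -p-> 4 -q-> 1

After reading 5 characters, M is in state 1.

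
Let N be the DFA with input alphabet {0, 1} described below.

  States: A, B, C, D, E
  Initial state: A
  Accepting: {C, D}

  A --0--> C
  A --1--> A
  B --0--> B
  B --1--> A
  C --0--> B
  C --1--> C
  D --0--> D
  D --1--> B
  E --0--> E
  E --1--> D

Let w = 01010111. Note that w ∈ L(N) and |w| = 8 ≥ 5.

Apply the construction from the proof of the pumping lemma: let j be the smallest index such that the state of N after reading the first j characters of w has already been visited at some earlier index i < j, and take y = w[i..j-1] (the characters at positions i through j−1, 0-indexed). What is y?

State sequence: A -0-> C -1-> C -0-> B -1-> A -0-> C -1-> C -1-> C -1-> C
First repeat at step 2: C was already visited.

So i = 1, j = 2, giving x = w[0:1] = 0, y = w[1:2] = 1, z = w[2:8] = 010111.
Check: |xy| = 2 ≤ 5 and |y| = 1 ≥ 1. Reading y takes N from C back to C, so every xyⁱz is accepted.

1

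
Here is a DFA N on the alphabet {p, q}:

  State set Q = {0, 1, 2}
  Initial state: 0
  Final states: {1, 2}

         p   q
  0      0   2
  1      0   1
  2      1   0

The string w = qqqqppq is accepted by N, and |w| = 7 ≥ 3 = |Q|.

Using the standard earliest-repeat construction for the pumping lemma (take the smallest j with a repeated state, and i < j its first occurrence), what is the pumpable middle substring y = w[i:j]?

Run of N on w = q q q q p p q:
  step 0: 0  (start)
  step 1: 2  (read q: 0→2)
  step 2: 0  (read q: 2→0)   ← first repeat (0 seen earlier)
  step 3: 2  (read q: 0→2)
  step 4: 0  (read q: 2→0)
  step 5: 0  (read p: 0→0)
  step 6: 0  (read p: 0→0)
  step 7: 2  (read q: 0→2)

So i = 0, j = 2, giving x = w[0:0] = ε, y = w[0:2] = qq, z = w[2:7] = qqppq.
Check: |xy| = 2 ≤ 3 and |y| = 2 ≥ 1. Reading y takes N from 0 back to 0, so every xyⁱz is accepted.

qq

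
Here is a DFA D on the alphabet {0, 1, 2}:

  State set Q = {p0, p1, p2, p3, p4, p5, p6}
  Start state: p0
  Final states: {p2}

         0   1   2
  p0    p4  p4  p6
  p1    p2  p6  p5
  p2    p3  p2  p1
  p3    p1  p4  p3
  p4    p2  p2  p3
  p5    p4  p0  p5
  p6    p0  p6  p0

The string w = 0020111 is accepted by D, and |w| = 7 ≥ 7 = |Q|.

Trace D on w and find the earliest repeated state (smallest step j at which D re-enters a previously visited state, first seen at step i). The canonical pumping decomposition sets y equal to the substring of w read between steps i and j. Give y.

20

Run of D on w = 0 0 2 0 1 1 1:
  step 0: p0  (start)
  step 1: p4  (read 0: p0→p4)
  step 2: p2  (read 0: p4→p2)
  step 3: p1  (read 2: p2→p1)
  step 4: p2  (read 0: p1→p2)   ← first repeat (p2 seen earlier)
  step 5: p2  (read 1: p2→p2)
  step 6: p2  (read 1: p2→p2)
  step 7: p2  (read 1: p2→p2)

So i = 2, j = 4, giving x = w[0:2] = 00, y = w[2:4] = 20, z = w[4:7] = 111.
Check: |xy| = 4 ≤ 7 and |y| = 2 ≥ 1. Reading y takes D from p2 back to p2, so every xyⁱz is accepted.
With |Q| = 7, pigeonhole forces a state repeat no later than step 7; the substring read between the first and second visits to that state can be pumped.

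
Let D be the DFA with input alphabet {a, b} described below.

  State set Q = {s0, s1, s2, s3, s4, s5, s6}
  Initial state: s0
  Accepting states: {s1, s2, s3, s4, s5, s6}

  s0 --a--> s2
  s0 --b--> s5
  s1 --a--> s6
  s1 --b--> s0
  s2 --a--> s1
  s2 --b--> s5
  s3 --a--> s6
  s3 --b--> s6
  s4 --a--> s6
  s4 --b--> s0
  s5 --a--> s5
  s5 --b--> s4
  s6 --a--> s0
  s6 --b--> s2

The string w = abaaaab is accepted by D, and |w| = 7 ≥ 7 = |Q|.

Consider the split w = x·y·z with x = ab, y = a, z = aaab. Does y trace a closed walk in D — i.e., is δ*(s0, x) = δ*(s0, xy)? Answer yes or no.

yes

Run of D on the first 3 characters of w = a b a:
  step 0: s0  (start)
  step 1: s2  (read a: s0→s2)
  step 2: s5  (read b: s2→s5)
  step 3: s5  (read a: s5→s5)

After x (step 2): s5. After xy (step 3): s5.
They match, so y = a drives D around a cycle from s5 back to itself; pumping y any number of times keeps D in s5 before reading z, and xyⁱz ∈ L(D) for every i ≥ 0.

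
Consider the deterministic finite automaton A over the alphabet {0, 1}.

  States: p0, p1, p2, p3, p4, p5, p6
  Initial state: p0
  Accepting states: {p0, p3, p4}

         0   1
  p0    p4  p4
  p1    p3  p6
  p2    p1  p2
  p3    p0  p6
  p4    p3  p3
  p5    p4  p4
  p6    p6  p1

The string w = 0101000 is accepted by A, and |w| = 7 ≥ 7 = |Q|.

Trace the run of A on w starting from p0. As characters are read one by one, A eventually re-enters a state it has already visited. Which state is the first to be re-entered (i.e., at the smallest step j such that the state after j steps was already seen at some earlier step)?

Run of A on w = 0 1 0 1 0 0 0:
  step 0: p0  (start)
  step 1: p4  (read 0: p0→p4)
  step 2: p3  (read 1: p4→p3)
  step 3: p0  (read 0: p3→p0)   ← first repeat (p0 seen earlier)
  step 4: p4  (read 1: p0→p4)
  step 5: p3  (read 0: p4→p3)
  step 6: p0  (read 0: p3→p0)
  step 7: p4  (read 0: p0→p4)

The earliest repeat is at step j = 3: A is in p0, which it already visited at step i = 0.
Since A has 7 states, any run of length ≥ 7 visits 7+1 states, so by pigeonhole some state repeats within the first 7 steps — that repeat gives the pumpable loop.

p0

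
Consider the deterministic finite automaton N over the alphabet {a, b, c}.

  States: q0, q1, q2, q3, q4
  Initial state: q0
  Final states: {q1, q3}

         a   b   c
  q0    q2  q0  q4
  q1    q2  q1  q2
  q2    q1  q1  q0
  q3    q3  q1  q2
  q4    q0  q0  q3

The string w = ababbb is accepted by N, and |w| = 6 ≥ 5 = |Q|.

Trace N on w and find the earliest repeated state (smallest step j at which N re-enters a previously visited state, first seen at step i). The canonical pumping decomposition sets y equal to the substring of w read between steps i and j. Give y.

State sequence: q0 -a-> q2 -b-> q1 -a-> q2 -b-> q1 -b-> q1 -b-> q1
First repeat at step 3: q2 was already visited.

So i = 1, j = 3, giving x = w[0:1] = a, y = w[1:3] = ba, z = w[3:6] = bbb.
Check: |xy| = 3 ≤ 5 and |y| = 2 ≥ 1. Reading y takes N from q2 back to q2, so every xyⁱz is accepted.

ba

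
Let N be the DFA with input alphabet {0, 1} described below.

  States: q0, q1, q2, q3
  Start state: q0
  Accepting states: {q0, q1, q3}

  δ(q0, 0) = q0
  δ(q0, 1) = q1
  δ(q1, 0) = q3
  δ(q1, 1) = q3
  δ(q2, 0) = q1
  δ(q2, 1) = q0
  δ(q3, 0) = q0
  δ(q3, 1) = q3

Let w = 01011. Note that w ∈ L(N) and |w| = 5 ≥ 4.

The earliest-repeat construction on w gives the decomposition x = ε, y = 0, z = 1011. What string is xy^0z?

xy⁰z = xz = ε·1011 = 1011.
Reading y = 0 takes N from q0 back to q0, so after x the machine is still in q0, and z then leads to the accepting state q3. Hence 1011 ∈ L(N).

1011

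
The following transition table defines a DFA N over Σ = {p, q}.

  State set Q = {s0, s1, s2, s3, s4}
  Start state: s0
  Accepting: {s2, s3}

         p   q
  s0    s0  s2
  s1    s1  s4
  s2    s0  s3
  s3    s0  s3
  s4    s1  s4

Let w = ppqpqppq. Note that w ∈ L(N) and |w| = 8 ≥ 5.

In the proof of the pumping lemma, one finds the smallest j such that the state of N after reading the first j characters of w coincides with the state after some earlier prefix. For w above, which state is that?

Run of N on w = p p q p q p p q:
  step 0: s0  (start)
  step 1: s0  (read p: s0→s0)   ← first repeat (s0 seen earlier)
  step 2: s0  (read p: s0→s0)
  step 3: s2  (read q: s0→s2)
  step 4: s0  (read p: s2→s0)
  step 5: s2  (read q: s0→s2)
  step 6: s0  (read p: s2→s0)
  step 7: s0  (read p: s0→s0)
  step 8: s2  (read q: s0→s2)

The earliest repeat is at step j = 1: N is in s0, which it already visited at step i = 0.

s0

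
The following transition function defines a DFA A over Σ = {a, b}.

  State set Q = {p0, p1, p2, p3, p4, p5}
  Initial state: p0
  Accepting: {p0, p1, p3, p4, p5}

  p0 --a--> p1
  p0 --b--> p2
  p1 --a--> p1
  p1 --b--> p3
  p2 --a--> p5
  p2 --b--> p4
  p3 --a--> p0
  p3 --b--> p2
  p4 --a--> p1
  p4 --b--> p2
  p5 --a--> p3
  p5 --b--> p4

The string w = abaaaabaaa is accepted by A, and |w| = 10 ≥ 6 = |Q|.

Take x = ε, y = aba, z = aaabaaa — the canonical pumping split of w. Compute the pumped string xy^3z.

abaabaabaaaabaaa

xy^3z = ε·aba·aba·aba·aaabaaa = abaabaabaaaabaaa.
Reading y = aba takes A from p0 back to p0, so after x·y·y·y the machine is still in p0, and z then leads to the accepting state p1. Hence abaabaabaaaabaaa ∈ L(A).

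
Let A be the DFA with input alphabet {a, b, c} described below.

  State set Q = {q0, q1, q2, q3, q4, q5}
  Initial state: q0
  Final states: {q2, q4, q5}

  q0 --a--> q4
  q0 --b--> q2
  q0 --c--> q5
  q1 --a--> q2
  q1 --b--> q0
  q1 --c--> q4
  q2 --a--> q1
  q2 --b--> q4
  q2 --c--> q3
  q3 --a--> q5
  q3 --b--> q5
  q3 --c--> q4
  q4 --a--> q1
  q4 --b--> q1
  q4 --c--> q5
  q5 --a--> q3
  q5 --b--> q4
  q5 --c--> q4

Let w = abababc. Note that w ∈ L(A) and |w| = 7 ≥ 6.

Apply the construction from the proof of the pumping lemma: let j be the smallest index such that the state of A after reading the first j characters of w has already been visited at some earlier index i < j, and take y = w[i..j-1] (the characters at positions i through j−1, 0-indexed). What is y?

State sequence: q0 -a-> q4 -b-> q1 -a-> q2 -b-> q4 -a-> q1 -b-> q0 -c-> q5
First repeat at step 4: q4 was already visited.

So i = 1, j = 4, giving x = w[0:1] = a, y = w[1:4] = bab, z = w[4:7] = abc.
Check: |xy| = 4 ≤ 6 and |y| = 3 ≥ 1. Reading y takes A from q4 back to q4, so every xyⁱz is accepted.
With |Q| = 6, pigeonhole forces a state repeat no later than step 6; the substring read between the first and second visits to that state can be pumped.

bab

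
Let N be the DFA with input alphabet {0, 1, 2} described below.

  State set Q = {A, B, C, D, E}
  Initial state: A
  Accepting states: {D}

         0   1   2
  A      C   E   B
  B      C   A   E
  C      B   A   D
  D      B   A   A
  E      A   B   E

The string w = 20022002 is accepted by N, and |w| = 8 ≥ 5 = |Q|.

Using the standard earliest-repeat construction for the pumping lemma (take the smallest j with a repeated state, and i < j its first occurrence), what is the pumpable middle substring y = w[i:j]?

Run of N on w = 2 0 0 2 2 0 0 2:
  step 0: A  (start)
  step 1: B  (read 2: A→B)
  step 2: C  (read 0: B→C)
  step 3: B  (read 0: C→B)   ← first repeat (B seen earlier)
  step 4: E  (read 2: B→E)
  step 5: E  (read 2: E→E)
  step 6: A  (read 0: E→A)
  step 7: C  (read 0: A→C)
  step 8: D  (read 2: C→D)

So i = 1, j = 3, giving x = w[0:1] = 2, y = w[1:3] = 00, z = w[3:8] = 22002.
Check: |xy| = 3 ≤ 5 and |y| = 2 ≥ 1. Reading y takes N from B back to B, so every xyⁱz is accepted.
The DFA has 5 states, so the proof of the pumping lemma guarantees a repeated state among the first 5+1 visited; the segment between the two visits is the pumpable y.

00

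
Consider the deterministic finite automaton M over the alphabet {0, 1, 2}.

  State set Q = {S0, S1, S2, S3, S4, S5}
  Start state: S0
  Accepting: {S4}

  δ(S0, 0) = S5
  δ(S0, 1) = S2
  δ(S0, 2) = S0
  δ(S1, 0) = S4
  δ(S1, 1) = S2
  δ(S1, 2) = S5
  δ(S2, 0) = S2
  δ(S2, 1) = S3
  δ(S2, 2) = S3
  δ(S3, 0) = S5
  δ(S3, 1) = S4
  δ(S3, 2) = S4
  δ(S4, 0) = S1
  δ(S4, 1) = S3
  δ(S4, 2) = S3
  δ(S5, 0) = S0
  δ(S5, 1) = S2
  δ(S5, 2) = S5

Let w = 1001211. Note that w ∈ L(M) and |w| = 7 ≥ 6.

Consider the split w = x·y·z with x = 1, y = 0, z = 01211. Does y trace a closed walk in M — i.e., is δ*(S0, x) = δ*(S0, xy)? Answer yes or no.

Run of M on the first 2 characters of w = 1 0:
  step 0: S0  (start)
  step 1: S2  (read 1: S0→S2)
  step 2: S2  (read 0: S2→S2)

After x (step 1): S2. After xy (step 2): S2.
They match, so y = 0 drives M around a cycle from S2 back to itself; pumping y any number of times keeps M in S2 before reading z, and xyⁱz ∈ L(M) for every i ≥ 0.

yes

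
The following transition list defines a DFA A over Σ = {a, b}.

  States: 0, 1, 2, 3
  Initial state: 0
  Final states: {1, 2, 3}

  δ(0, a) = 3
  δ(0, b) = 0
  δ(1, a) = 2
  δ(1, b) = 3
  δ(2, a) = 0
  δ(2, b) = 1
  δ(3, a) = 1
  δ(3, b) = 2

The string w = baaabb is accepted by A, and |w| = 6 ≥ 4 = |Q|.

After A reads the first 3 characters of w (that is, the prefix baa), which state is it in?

Run of A on the first 3 characters of w = b a a:
  step 0: 0  (start)
  step 1: 0  (read b: 0→0)
  step 2: 3  (read a: 0→3)
  step 3: 1  (read a: 3→1)

After reading 3 characters, A is in state 1.
(This kind of state-tracing is the core of the pumping-lemma construction: with 4 states, pigeonhole forces a repeat within the first 4 steps.)

1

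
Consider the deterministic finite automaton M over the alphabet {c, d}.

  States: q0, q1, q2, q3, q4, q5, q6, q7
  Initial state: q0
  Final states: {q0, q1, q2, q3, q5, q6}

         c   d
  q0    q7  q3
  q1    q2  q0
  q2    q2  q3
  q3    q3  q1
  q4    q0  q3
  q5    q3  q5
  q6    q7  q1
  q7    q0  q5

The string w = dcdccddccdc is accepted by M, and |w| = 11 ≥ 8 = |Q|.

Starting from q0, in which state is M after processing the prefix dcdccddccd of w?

q3

State sequence: q0 -d-> q3 -c-> q3 -d-> q1 -c-> q2 -c-> q2 -d-> q3 -d-> q1 -c-> q2 -c-> q2 -d-> q3

After reading 10 characters, M is in state q3.
(This kind of state-tracing is the core of the pumping-lemma construction: with 8 states, pigeonhole forces a repeat within the first 8 steps.)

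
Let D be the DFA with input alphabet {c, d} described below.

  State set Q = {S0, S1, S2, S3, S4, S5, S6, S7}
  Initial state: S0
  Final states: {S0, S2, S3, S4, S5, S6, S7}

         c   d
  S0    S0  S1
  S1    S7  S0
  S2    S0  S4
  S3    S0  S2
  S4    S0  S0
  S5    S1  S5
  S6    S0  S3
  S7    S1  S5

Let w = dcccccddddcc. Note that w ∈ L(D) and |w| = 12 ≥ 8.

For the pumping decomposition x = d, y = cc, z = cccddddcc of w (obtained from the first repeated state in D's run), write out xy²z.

xy^2z = d·cc·cc·cccddddcc = dcccccccddddcc.
Reading y = cc takes D from S1 back to S1, so after x·y·y the machine is still in S1, and z then leads to the accepting state S7. Hence dcccccccddddcc ∈ L(D).

dcccccccddddcc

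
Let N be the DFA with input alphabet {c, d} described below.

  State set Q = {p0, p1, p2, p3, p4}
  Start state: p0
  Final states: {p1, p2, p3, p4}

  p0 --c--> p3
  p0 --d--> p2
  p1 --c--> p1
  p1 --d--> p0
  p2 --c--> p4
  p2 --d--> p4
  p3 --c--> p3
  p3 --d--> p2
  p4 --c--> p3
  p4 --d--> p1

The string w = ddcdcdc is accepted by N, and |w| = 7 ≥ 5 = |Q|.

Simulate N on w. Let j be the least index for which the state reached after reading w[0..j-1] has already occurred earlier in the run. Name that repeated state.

State sequence: p0 -d-> p2 -d-> p4 -c-> p3 -d-> p2 -c-> p4 -d-> p1 -c-> p1
First repeat at step 4: p2 was already visited.

The earliest repeat is at step j = 4: N is in p2, which it already visited at step i = 1.
Since N has 5 states, any run of length ≥ 5 visits 5+1 states, so by pigeonhole some state repeats within the first 5 steps — that repeat gives the pumpable loop.

p2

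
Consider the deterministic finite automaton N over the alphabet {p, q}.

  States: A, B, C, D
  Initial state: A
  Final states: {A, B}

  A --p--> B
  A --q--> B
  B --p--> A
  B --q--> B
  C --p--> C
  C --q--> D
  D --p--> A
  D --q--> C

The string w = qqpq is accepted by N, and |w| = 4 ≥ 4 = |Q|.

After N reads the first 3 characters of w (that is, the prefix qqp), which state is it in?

A

State sequence: A -q-> B -q-> B -p-> A

After reading 3 characters, N is in state A.
(This kind of state-tracing is the core of the pumping-lemma construction: with 4 states, pigeonhole forces a repeat within the first 4 steps.)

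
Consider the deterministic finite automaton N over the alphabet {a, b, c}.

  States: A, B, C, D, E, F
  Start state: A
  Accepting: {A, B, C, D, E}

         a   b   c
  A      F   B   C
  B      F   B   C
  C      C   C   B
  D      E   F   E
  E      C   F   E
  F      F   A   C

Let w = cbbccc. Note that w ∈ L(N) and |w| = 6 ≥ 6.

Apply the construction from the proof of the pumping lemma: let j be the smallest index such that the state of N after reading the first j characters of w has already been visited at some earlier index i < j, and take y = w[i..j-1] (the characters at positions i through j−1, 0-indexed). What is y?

b

Run of N on w = c b b c c c:
  step 0: A  (start)
  step 1: C  (read c: A→C)
  step 2: C  (read b: C→C)   ← first repeat (C seen earlier)
  step 3: C  (read b: C→C)
  step 4: B  (read c: C→B)
  step 5: C  (read c: B→C)
  step 6: B  (read c: C→B)

So i = 1, j = 2, giving x = w[0:1] = c, y = w[1:2] = b, z = w[2:6] = bccc.
Check: |xy| = 2 ≤ 6 and |y| = 1 ≥ 1. Reading y takes N from C back to C, so every xyⁱz is accepted.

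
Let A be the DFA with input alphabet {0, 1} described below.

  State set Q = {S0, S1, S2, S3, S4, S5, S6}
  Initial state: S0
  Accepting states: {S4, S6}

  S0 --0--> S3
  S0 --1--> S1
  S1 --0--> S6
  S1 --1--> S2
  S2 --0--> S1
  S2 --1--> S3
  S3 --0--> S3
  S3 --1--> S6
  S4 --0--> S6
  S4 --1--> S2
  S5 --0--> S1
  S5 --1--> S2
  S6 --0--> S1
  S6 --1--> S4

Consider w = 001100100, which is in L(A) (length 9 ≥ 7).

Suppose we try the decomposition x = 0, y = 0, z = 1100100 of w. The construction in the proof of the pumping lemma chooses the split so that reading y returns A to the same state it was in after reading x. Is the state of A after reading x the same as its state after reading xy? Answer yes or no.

State sequence: S0 -0-> S3 -0-> S3

After x (step 1): S3. After xy (step 2): S3.
They match, so y = 0 drives A around a cycle from S3 back to itself; pumping y any number of times keeps A in S3 before reading z, and xyⁱz ∈ L(A) for every i ≥ 0.

yes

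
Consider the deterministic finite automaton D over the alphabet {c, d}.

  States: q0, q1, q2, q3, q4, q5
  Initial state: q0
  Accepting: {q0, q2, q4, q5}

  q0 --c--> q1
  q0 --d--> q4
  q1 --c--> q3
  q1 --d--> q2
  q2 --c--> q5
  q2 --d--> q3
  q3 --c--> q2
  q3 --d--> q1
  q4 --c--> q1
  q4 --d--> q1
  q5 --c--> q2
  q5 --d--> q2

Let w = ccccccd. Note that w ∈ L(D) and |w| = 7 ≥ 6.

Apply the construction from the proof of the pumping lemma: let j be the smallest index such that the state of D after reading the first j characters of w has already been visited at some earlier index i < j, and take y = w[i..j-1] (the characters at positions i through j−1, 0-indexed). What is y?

Run of D on w = c c c c c c d:
  step 0: q0  (start)
  step 1: q1  (read c: q0→q1)
  step 2: q3  (read c: q1→q3)
  step 3: q2  (read c: q3→q2)
  step 4: q5  (read c: q2→q5)
  step 5: q2  (read c: q5→q2)   ← first repeat (q2 seen earlier)
  step 6: q5  (read c: q2→q5)
  step 7: q2  (read d: q5→q2)

So i = 3, j = 5, giving x = w[0:3] = ccc, y = w[3:5] = cc, z = w[5:7] = cd.
Check: |xy| = 5 ≤ 6 and |y| = 2 ≥ 1. Reading y takes D from q2 back to q2, so every xyⁱz is accepted.
Since D has 6 states, any run of length ≥ 6 visits 6+1 states, so by pigeonhole some state repeats within the first 6 steps — that repeat gives the pumpable loop.

cc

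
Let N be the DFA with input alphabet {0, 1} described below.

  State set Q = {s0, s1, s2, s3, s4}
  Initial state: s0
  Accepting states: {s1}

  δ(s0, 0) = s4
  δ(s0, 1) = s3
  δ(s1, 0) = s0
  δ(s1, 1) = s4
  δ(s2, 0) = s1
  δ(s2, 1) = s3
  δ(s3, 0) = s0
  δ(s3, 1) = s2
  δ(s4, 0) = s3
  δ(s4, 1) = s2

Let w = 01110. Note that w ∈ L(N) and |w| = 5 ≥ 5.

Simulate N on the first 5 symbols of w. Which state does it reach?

State sequence: s0 -0-> s4 -1-> s2 -1-> s3 -1-> s2 -0-> s1

After reading 5 characters, N is in state s1.
(This kind of state-tracing is the core of the pumping-lemma construction: with 5 states, pigeonhole forces a repeat within the first 5 steps.)

s1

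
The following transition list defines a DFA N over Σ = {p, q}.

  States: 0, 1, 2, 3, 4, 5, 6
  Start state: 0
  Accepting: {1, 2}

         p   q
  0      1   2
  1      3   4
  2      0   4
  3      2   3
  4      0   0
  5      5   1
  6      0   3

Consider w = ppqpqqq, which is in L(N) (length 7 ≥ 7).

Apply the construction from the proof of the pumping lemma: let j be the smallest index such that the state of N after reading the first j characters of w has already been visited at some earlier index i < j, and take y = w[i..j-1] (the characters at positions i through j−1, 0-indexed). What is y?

q

State sequence: 0 -p-> 1 -p-> 3 -q-> 3 -p-> 2 -q-> 4 -q-> 0 -q-> 2
First repeat at step 3: 3 was already visited.

So i = 2, j = 3, giving x = w[0:2] = pp, y = w[2:3] = q, z = w[3:7] = pqqq.
Check: |xy| = 3 ≤ 7 and |y| = 1 ≥ 1. Reading y takes N from 3 back to 3, so every xyⁱz is accepted.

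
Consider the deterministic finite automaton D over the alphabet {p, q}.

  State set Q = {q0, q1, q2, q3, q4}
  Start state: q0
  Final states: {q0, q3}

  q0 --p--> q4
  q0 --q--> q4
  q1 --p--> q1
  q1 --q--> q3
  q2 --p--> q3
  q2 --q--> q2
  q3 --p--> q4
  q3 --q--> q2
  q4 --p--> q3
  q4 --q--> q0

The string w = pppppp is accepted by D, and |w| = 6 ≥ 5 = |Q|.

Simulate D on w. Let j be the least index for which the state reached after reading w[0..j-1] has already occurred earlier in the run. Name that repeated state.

q4

State sequence: q0 -p-> q4 -p-> q3 -p-> q4 -p-> q3 -p-> q4 -p-> q3
First repeat at step 3: q4 was already visited.

The earliest repeat is at step j = 3: D is in q4, which it already visited at step i = 1.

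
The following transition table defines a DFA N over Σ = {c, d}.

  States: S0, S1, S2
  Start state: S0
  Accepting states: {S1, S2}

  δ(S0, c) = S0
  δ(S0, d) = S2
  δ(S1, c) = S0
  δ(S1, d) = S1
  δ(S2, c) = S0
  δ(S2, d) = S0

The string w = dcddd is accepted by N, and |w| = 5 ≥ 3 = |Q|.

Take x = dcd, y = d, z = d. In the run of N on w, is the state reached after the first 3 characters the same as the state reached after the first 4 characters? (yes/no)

no

State sequence: S0 -d-> S2 -c-> S0 -d-> S2 -d-> S0

After x (step 3): S2. After xy (step 4): S0.
They differ (S2 ≠ S0), so y is not a cycle from the state after x; this split is not the one the pumping-lemma construction produces, and pumping y need not keep the string in L(N).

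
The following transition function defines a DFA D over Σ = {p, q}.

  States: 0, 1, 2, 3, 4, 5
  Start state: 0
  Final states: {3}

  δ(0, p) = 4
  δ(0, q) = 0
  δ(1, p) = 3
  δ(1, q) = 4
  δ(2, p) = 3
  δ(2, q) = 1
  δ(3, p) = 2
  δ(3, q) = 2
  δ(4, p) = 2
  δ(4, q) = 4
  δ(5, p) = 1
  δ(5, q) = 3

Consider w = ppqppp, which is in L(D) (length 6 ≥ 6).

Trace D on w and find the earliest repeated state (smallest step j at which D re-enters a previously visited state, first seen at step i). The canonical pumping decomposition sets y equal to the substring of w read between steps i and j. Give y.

qpp

Run of D on w = p p q p p p:
  step 0: 0  (start)
  step 1: 4  (read p: 0→4)
  step 2: 2  (read p: 4→2)
  step 3: 1  (read q: 2→1)
  step 4: 3  (read p: 1→3)
  step 5: 2  (read p: 3→2)   ← first repeat (2 seen earlier)
  step 6: 3  (read p: 2→3)

So i = 2, j = 5, giving x = w[0:2] = pp, y = w[2:5] = qpp, z = w[5:6] = p.
Check: |xy| = 5 ≤ 6 and |y| = 3 ≥ 1. Reading y takes D from 2 back to 2, so every xyⁱz is accepted.
Since D has 6 states, any run of length ≥ 6 visits 6+1 states, so by pigeonhole some state repeats within the first 6 steps — that repeat gives the pumpable loop.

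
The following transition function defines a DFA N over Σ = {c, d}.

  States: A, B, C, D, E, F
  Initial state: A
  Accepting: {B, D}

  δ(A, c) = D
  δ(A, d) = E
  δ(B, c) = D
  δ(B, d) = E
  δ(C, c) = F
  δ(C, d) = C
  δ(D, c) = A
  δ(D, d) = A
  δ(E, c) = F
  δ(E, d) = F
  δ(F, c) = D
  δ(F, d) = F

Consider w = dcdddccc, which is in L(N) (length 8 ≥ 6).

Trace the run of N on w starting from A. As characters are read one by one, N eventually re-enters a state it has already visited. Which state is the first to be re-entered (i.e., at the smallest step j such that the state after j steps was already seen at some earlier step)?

F

Run of N on w = d c d d d c c c:
  step 0: A  (start)
  step 1: E  (read d: A→E)
  step 2: F  (read c: E→F)
  step 3: F  (read d: F→F)   ← first repeat (F seen earlier)
  step 4: F  (read d: F→F)
  step 5: F  (read d: F→F)
  step 6: D  (read c: F→D)
  step 7: A  (read c: D→A)
  step 8: D  (read c: A→D)

The earliest repeat is at step j = 3: N is in F, which it already visited at step i = 2.
The DFA has 6 states, so the proof of the pumping lemma guarantees a repeated state among the first 6+1 visited; the segment between the two visits is the pumpable y.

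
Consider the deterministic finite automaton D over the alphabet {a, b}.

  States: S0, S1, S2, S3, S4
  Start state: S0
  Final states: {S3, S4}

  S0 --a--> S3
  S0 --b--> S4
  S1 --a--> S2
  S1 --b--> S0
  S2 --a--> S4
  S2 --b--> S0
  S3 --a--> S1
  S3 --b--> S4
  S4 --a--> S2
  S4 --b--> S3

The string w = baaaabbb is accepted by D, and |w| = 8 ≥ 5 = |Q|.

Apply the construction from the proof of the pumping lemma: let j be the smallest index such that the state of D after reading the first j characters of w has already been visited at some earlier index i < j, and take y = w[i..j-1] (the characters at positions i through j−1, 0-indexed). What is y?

Run of D on w = b a a a a b b b:
  step 0: S0  (start)
  step 1: S4  (read b: S0→S4)
  step 2: S2  (read a: S4→S2)
  step 3: S4  (read a: S2→S4)   ← first repeat (S4 seen earlier)
  step 4: S2  (read a: S4→S2)
  step 5: S4  (read a: S2→S4)
  step 6: S3  (read b: S4→S3)
  step 7: S4  (read b: S3→S4)
  step 8: S3  (read b: S4→S3)

So i = 1, j = 3, giving x = w[0:1] = b, y = w[1:3] = aa, z = w[3:8] = aabbb.
Check: |xy| = 3 ≤ 5 and |y| = 2 ≥ 1. Reading y takes D from S4 back to S4, so every xyⁱz is accepted.
The DFA has 5 states, so the proof of the pumping lemma guarantees a repeated state among the first 5+1 visited; the segment between the two visits is the pumpable y.

aa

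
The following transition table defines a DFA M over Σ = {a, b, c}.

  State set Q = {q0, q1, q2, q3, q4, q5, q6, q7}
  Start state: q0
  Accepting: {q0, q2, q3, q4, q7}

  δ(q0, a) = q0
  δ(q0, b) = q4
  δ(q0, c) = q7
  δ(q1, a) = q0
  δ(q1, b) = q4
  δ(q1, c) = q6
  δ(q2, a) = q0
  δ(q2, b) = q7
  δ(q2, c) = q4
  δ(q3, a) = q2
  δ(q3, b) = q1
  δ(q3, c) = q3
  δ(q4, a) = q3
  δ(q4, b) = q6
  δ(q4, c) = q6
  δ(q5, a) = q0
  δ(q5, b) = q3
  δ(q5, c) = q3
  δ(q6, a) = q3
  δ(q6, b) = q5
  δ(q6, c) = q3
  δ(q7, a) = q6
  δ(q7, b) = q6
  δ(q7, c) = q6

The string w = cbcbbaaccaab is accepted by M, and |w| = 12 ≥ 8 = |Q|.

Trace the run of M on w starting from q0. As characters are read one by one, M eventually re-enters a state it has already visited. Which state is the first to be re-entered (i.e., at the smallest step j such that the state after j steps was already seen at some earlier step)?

q3

Run of M on w = c b c b b a a c c a a b:
  step 0: q0  (start)
  step 1: q7  (read c: q0→q7)
  step 2: q6  (read b: q7→q6)
  step 3: q3  (read c: q6→q3)
  step 4: q1  (read b: q3→q1)
  step 5: q4  (read b: q1→q4)
  step 6: q3  (read a: q4→q3)   ← first repeat (q3 seen earlier)
  step 7: q2  (read a: q3→q2)
  step 8: q4  (read c: q2→q4)
  step 9: q6  (read c: q4→q6)
  step 10: q3  (read a: q6→q3)
  step 11: q2  (read a: q3→q2)
  step 12: q7  (read b: q2→q7)

The earliest repeat is at step j = 6: M is in q3, which it already visited at step i = 3.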